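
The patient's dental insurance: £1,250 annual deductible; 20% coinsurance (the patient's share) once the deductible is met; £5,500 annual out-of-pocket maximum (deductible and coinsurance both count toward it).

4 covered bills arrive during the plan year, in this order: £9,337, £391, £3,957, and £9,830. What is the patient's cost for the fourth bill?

£1,763

#1 (£9,337): deductible takes £1,250, £8,087 remains; patient's 20% is £1,617.40. Patient owes £2,867.40 (running OOP £2,867.40).
#2 (£391): deductible already satisfied, so patient's share is 20% × £391 = £78.20. Cost to patient: £78.20. OOP to date £2,945.60.
#3 (£3,957): deductible met; 20% of £3,957 = £791.40. Cost to patient: £791.40. OOP to date £3,737.
#4 (£9,830): deductible met; 20% of £9,830 = £1,966. Adding that to £3,737 gives £5,703, past the £5,500 cap; patient pays only £5,500 − £3,737 = £1,763.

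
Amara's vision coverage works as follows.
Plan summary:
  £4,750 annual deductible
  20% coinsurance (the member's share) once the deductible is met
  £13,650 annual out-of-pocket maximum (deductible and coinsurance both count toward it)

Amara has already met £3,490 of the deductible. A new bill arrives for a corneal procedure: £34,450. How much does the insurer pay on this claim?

Deductible still to meet: £4,750 − £3,490 = £1,260.
The remaining £33,190 (= £34,450 − £1,260) moves to coinsurance.
Coinsurance: £33,190 × 20% = £6,638.
So the member owes £1,260 + £6,638 = £7,898 before any cap.
Total out-of-pocket so far would be £3,490 + £7,898 = £11,388, below the £13,650 cap — no reduction.
The insurer covers the remainder: £34,450 − £7,898 = £26,552.

£26,552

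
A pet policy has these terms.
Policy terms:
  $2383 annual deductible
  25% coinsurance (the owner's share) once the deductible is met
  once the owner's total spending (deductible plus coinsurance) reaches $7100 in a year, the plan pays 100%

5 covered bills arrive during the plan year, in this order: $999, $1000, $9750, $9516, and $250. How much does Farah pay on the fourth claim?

$2375.50

Bill 1, $999: all of it applies to the deductible. Owner owes $999 (running OOP $999).
Bill 2, $1000: all of it applies to the deductible. Owner owes $1000 (running OOP $1999).
Bill 3, $9750: $384 to deductible, leaving $9366; coinsurance $9366 × 25% = $2341.50. Owner owes $2725.50 (running OOP $4724.50).
Bill 4, $9516: 25% coinsurance on $9516 = $2379. OOP would hit $7103.50 > $7100, so the cap limits the owner to $7100 − $4724.50 = $2375.50.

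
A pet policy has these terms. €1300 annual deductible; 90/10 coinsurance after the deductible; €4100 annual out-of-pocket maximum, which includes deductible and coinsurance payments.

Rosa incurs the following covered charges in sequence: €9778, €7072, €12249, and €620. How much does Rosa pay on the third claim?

#1 (€9778): €1300 to deductible, leaving €8478; coinsurance €8478 × 10% = €847.80. Owner owes €2147.80 (running OOP €2147.80).
#2 (€7072): 10% coinsurance on €7072 = €707.20. Owner owes €707.20 (running OOP €2855).
#3 (€12249): deductible met; 10% of €12249 = €1224.90. Owner owes €1224.90 (running OOP €4079.90).

€1224.90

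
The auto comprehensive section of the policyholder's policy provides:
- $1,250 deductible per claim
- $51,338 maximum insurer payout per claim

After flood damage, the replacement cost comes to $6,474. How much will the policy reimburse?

Subtract the deductible: $6,474 − $1,250 = $5,224.
$5,224 ≤ $51,338, so the limit doesn't bind; insurer pays $5,224.

$5,224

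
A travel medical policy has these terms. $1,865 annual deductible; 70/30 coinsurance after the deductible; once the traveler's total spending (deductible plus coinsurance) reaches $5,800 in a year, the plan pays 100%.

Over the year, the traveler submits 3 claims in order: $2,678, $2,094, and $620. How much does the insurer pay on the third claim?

#1 ($2,678): deductible takes $1,865, $813 remains; traveler's 30% is $243.90. Cost to traveler: $2,108.90. OOP to date $2,108.90. Plan pays $2,678 − $2,108.90 = $569.10.
#2 ($2,094): deductible met; 30% of $2,094 = $628.20. Cost to traveler: $628.20. OOP to date $2,737.10. Plan pays $2,094 − $628.20 = $1,465.80.
#3 ($620): deductible met; 30% of $620 = $186. Cost to traveler: $186. OOP to date $2,923.10. Insurer: $620 − $186 = $434.

$434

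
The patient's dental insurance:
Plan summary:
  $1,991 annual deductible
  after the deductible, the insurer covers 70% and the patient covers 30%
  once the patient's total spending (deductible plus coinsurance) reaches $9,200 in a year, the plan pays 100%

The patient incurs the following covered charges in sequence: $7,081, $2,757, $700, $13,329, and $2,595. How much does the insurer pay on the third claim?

Bill 1, $7,081: deductible takes $1,991, $5,090 remains; 30% of $5,090 = $1,527. Patient owes $3,518 (running OOP $3,518). Plan pays $7,081 − $3,518 = $3,563.
Bill 2, $2,757: deductible met; 30% of $2,757 = $827.10. Cost to patient: $827.10. OOP to date $4,345.10. Insurer: $2,757 − $827.10 = $1,929.90.
Bill 3, $700: deductible met; 30% of $700 = $210. Patient pays $210; OOP now $4,555.10. Insurer: $700 − $210 = $490.

$490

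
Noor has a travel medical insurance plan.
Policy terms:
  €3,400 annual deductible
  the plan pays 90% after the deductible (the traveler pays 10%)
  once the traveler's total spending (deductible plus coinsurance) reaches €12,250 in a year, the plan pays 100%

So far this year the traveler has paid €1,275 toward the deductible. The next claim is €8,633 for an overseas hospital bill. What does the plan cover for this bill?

€5,857.20

€1,275 of the €3,400 deductible is already met, leaving €2,125.
That leaves €8,633 − €2,125 = €6,508 for coinsurance.
10% of €6,508 = €650.80 falls to the traveler.
So the traveler owes €2,125 + €650.80 = €2,775.80 before any cap.
Year-to-date out-of-pocket becomes €1,275 + €2,775.80 = €4,050.80, still under the €12,250 maximum, so no cap applies.
The plan picks up €8,633 − €2,775.80 = €5,857.20.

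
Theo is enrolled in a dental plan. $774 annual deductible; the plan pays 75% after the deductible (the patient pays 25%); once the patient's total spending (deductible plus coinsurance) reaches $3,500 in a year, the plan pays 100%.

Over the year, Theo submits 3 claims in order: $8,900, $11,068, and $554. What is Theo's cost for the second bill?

$694.50

Claim 1 ($8,900): $774 to deductible, leaving $8,126; coinsurance $8,126 × 25% = $2,031.50. Cost to patient: $2,805.50. OOP to date $2,805.50.
Claim 2 ($11,068): 25% coinsurance on $11,068 = $2,767. OOP would hit $5,572.50 > $3,500, so the cap limits the patient to $3,500 − $2,805.50 = $694.50.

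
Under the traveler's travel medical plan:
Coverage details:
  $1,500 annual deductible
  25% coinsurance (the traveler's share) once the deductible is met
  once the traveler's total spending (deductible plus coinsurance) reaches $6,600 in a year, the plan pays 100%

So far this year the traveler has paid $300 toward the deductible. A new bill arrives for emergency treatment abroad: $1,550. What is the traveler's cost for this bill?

$300 of the $1,500 deductible is already met, leaving $1,200.
That leaves $1,550 − $1,200 = $350 for coinsurance.
Coinsurance: $350 × 25% = $87.50.
So the traveler owes $1,200 + $87.50 = $1,287.50 before any cap.
Total out-of-pocket so far would be $300 + $1,287.50 = $1,587.50, below the $6,600 cap — no reduction.

$1,287.50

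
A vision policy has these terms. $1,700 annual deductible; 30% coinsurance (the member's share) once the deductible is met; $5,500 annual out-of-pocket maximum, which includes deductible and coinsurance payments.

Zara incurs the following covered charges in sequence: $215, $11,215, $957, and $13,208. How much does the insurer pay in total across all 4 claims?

Claim 1 ($215): fully absorbed by the deductible. Member owes $215 (running OOP $215). Insurer: $215 − $215 = $0.
Claim 2 ($11,215): $1,485 to deductible, leaving $9,730; member's 30% is $2,919. Cost to member: $4,404. OOP to date $4,619. Insurer: $11,215 − $4,404 = $6,811.
Claim 3 ($957): 30% coinsurance on $957 = $287.10. Member pays $287.10; OOP now $4,906.10. Plan pays $957 − $287.10 = $669.90.
Claim 4 ($13,208): deductible already satisfied, so member's share is 30% × $13,208 = $3,962.40. OOP would hit $8,868.50 > $5,500, so the cap limits the member to $5,500 − $4,906.10 = $593.90. Insurer: $13,208 − $593.90 = $12,614.10.
Insurer total: $0 + $6,811 + $669.90 + $12,614.10 = $20,095.

$20,095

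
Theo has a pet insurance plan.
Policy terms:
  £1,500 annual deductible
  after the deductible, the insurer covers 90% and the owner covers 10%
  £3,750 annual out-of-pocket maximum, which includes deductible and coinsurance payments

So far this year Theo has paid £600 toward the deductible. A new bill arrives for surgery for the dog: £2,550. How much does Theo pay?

£600 of the £1,500 deductible is already met, leaving £900.
After the £900 deductible portion, £2,550 − £900 = £1,650 is subject to coinsurance.
Owner's 10% share of £1,650 is £165.
That puts the owner's cost at £900 + £165 = £1,065 before any cap.
Cumulative spending £600 + £1,065 = £1,665 stays under the £3,750 maximum.

£1,065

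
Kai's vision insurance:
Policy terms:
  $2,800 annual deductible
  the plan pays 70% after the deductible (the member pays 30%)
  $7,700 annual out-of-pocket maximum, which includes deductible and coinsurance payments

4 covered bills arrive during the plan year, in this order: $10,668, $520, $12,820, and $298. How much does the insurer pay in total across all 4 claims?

$16,606

Bill 1, $10,668: $2,800 to deductible, leaving $7,868; member's 30% is $2,360.40. Cost to member: $5,160.40. OOP to date $5,160.40. Plan pays $10,668 − $5,160.40 = $5,507.60.
Bill 2, $520: 30% coinsurance on $520 = $156. Cost to member: $156. OOP to date $5,316.40. Insurer: $520 − $156 = $364.
Bill 3, $12,820: 30% coinsurance on $12,820 = $3,846. Adding that to $5,316.40 gives $9,162.40, past the $7,700 cap; member pays only $7,700 − $5,316.40 = $2,383.60. Insurer: $12,820 − $2,383.60 = $10,436.40.
Bill 4, $298: 30% coinsurance on $298 = $89.40. Adding that to $7,700 gives $7,789.40, past the $7,700 cap; member pays only $7,700 − $7,700 = $0. Insurer: $298 − $0 = $298.
Insurer total: $5,507.60 + $364 + $10,436.40 + $298 = $16,606.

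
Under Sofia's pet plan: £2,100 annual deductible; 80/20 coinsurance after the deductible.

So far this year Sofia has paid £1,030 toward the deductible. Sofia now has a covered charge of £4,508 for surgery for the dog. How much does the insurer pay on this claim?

£2,750.40

Remaining deductible: £2,100 − £1,030 = £1,070.
That leaves £4,508 − £1,070 = £3,438 for coinsurance.
Coinsurance: £3,438 × 20% = £687.60.
That puts the owner's cost at £1,070 + £687.60 = £1,757.60.
Insurer pays the balance: £4,508 − £1,757.60 = £2,750.40.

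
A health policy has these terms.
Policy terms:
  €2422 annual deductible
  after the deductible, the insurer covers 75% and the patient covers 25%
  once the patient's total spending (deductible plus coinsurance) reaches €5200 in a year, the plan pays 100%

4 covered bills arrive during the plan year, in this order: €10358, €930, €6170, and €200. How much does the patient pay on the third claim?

Claim 1 — €10358: €2422 finishes the deductible; €7936 goes to coinsurance; 25% of €7936 = €1984. Patient pays €4406; OOP now €4406.
Claim 2 — €930: deductible met; 25% of €930 = €232.50. Patient owes €232.50 (running OOP €4638.50).
Claim 3 — €6170: deductible met; 25% of €6170 = €1542.50. That would push OOP to €6181, over the €5200 cap, so patient pays €5200 − €4638.50 = €561.50.

€561.50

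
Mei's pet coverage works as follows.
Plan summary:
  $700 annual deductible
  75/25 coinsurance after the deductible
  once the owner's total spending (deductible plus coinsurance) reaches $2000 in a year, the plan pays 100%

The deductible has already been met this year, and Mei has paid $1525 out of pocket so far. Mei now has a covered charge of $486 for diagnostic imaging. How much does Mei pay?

$121.50

With the deductible met, the entire $486 is subject to coinsurance.
Owner's 25% share of $486 is $121.50.
Cumulative spending $1525 + $121.50 = $1646.50 stays under the $2000 maximum.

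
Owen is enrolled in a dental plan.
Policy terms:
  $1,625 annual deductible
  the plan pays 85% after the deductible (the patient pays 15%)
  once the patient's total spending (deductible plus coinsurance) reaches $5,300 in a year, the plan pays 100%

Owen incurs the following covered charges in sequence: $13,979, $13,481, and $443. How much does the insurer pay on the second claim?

#1 ($13,979): $1,625 to deductible, leaving $12,354; coinsurance $12,354 × 15% = $1,853.10. Patient pays $3,478.10; OOP now $3,478.10. Plan pays $13,979 − $3,478.10 = $10,500.90.
#2 ($13,481): deductible met; 15% of $13,481 = $2,022.15. That would push OOP to $5,500.25, over the $5,300 cap, so patient pays $5,300 − $3,478.10 = $1,821.90. Insurer: $13,481 − $1,821.90 = $11,659.10.

$11,659.10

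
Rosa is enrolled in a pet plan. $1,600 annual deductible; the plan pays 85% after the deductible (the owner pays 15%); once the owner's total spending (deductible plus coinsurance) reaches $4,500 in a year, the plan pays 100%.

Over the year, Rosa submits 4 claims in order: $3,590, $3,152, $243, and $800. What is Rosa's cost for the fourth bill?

#1 ($3,590): $1,600 finishes the deductible; $1,990 goes to coinsurance; owner's 15% is $298.50. Owner owes $1,898.50 (running OOP $1,898.50).
#2 ($3,152): 15% coinsurance on $3,152 = $472.80. Owner owes $472.80 (running OOP $2,371.30).
#3 ($243): 15% coinsurance on $243 = $36.45. Cost to owner: $36.45. OOP to date $2,407.75.
#4 ($800): 15% coinsurance on $800 = $120. Owner owes $120 (running OOP $2,527.75).

$120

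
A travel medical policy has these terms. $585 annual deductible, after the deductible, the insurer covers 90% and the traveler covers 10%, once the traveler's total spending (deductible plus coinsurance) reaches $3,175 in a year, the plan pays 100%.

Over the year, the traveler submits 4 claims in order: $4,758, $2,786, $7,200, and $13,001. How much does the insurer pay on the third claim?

$6,480

#1 ($4,758): $585 finishes the deductible; $4,173 goes to coinsurance; traveler's 10% is $417.30. Traveler owes $1,002.30 (running OOP $1,002.30). Plan pays $4,758 − $1,002.30 = $3,755.70.
#2 ($2,786): deductible already satisfied, so traveler's share is 10% × $2,786 = $278.60. Traveler pays $278.60; OOP now $1,280.90. Insurer: $2,786 − $278.60 = $2,507.40.
#3 ($7,200): deductible met; 10% of $7,200 = $720. Traveler pays $720; OOP now $2,000.90. Plan pays $7,200 − $720 = $6,480.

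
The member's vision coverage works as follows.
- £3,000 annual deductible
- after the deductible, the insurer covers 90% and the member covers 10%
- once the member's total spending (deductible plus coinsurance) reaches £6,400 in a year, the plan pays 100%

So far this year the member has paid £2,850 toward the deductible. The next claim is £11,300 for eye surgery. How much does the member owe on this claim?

Deductible still to meet: £3,000 − £2,850 = £150.
The remaining £11,150 (= £11,300 − £150) moves to coinsurance.
Coinsurance: £11,150 × 10% = £1,115.
Member responsibility before any cap: £150 + £1,115 = £1,265.
Total out-of-pocket so far would be £2,850 + £1,265 = £4,115, below the £6,400 cap — no reduction.

£1,265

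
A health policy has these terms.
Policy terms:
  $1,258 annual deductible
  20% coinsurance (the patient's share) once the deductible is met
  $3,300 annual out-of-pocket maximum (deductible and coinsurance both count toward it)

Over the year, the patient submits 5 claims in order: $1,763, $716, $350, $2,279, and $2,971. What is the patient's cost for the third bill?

$70

Claim 1 — $1,763: $1,258 finishes the deductible; $505 goes to coinsurance; 20% of $505 = $101. Cost to patient: $1,359. OOP to date $1,359.
Claim 2 — $716: 20% coinsurance on $716 = $143.20. Cost to patient: $143.20. OOP to date $1,502.20.
Claim 3 — $350: 20% coinsurance on $350 = $70. Patient owes $70 (running OOP $1,572.20).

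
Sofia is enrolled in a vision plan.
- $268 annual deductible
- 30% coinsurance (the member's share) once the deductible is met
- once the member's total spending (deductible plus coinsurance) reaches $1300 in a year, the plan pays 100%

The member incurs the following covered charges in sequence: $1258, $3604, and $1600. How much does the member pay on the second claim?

#1 ($1258): $268 finishes the deductible; $990 goes to coinsurance; coinsurance $990 × 30% = $297. Cost to member: $565. OOP to date $565.
#2 ($3604): deductible already satisfied, so member's share is 30% × $3604 = $1081.20. That would push OOP to $1646.20, over the $1300 cap, so member pays $1300 − $565 = $735.

$735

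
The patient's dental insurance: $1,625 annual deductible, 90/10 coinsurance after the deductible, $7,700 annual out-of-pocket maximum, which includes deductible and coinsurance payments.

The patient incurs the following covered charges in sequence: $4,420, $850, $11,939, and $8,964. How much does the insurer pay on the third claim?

Bill 1, $4,420: deductible takes $1,625, $2,795 remains; patient's 10% is $279.50. Cost to patient: $1,904.50. OOP to date $1,904.50. Plan pays $4,420 − $1,904.50 = $2,515.50.
Bill 2, $850: deductible met; 10% of $850 = $85. Cost to patient: $85. OOP to date $1,989.50. Insurer: $850 − $85 = $765.
Bill 3, $11,939: deductible met; 10% of $11,939 = $1,193.90. Patient owes $1,193.90 (running OOP $3,183.40). Plan pays $11,939 − $1,193.90 = $10,745.10.

$10,745.10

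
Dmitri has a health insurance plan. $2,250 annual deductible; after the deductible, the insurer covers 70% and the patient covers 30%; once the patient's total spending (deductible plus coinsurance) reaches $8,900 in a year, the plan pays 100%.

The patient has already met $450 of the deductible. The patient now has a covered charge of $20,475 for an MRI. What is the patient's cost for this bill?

$7,402.50

Remaining deductible: $2,250 − $450 = $1,800.
That leaves $20,475 − $1,800 = $18,675 for coinsurance.
Coinsurance: $18,675 × 30% = $5,602.50.
Patient responsibility before any cap: $1,800 + $5,602.50 = $7,402.50.
Total out-of-pocket so far would be $450 + $7,402.50 = $7,852.50, below the $8,900 cap — no reduction.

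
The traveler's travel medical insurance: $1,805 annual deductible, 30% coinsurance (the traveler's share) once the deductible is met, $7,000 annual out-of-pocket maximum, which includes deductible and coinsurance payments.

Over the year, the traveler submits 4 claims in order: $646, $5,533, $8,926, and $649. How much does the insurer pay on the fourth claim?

Claim 1 — $646: entire amount goes to the deductible. Traveler owes $646 (running OOP $646). Insurer: $646 − $646 = $0.
Claim 2 — $5,533: $1,159 to deductible, leaving $4,374; traveler's 30% is $1,312.20. Traveler pays $2,471.20; OOP now $3,117.20. Plan pays $5,533 − $2,471.20 = $3,061.80.
Claim 3 — $8,926: deductible met; 30% of $8,926 = $2,677.80. Cost to traveler: $2,677.80. OOP to date $5,795. Plan pays $8,926 − $2,677.80 = $6,248.20.
Claim 4 — $649: 30% coinsurance on $649 = $194.70. Traveler pays $194.70; OOP now $5,989.70. Insurer: $649 − $194.70 = $454.30.

$454.30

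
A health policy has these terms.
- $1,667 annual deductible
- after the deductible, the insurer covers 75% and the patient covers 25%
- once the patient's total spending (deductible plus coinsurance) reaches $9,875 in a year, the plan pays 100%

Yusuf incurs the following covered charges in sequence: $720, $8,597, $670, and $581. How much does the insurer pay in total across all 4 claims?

$6,675.75

Claim 1 — $720: entire amount goes to the deductible. Patient pays $720; OOP now $720. Insurer: $720 − $720 = $0.
Claim 2 — $8,597: deductible takes $947, $7,650 remains; coinsurance $7,650 × 25% = $1,912.50. Patient owes $2,859.50 (running OOP $3,579.50). Plan pays $8,597 − $2,859.50 = $5,737.50.
Claim 3 — $670: deductible met; 25% of $670 = $167.50. Patient owes $167.50 (running OOP $3,747). Insurer: $670 − $167.50 = $502.50.
Claim 4 — $581: deductible met; 25% of $581 = $145.25. Cost to patient: $145.25. OOP to date $3,892.25. Plan pays $581 − $145.25 = $435.75.
Insurer total = bills − patient's total = $10,568 − $3,892.25 = $6,675.75.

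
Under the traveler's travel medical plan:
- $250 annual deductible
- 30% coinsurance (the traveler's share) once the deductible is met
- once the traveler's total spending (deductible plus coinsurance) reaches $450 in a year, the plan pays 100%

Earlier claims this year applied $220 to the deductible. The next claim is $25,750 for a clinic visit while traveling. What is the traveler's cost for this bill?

Deductible still to meet: $250 − $220 = $30.
The remaining $25,720 (= $25,750 − $30) moves to coinsurance.
Coinsurance: $25,720 × 30% = $7,716.
So the traveler owes $30 + $7,716 = $7,746 before any cap.
Year-to-date out-of-pocket would reach $220 + $7,746 = $7,966, above the $450 maximum, so the traveler pays only $450 − $220 = $230.

$230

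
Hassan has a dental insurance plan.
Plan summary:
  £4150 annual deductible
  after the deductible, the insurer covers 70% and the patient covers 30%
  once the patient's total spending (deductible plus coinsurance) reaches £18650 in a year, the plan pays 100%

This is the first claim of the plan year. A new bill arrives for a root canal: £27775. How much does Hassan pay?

Nothing has been paid toward the £4150 deductible, so the first £4150 of this charge is applied there.
After the £4150 deductible portion, £27775 − £4150 = £23625 is subject to coinsurance.
Patient's 30% share of £23625 is £7087.50.
Patient responsibility before any cap: £4150 + £7087.50 = £11237.50.
Cumulative spending £0 + £11237.50 = £11237.50 stays under the £18650 maximum.

£11237.50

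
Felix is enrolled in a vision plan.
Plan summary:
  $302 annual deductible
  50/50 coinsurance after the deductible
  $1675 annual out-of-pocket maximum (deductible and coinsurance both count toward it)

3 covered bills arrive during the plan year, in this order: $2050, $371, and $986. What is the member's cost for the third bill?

Bill 1, $2050: deductible takes $302, $1748 remains; 50% of $1748 = $874. Member owes $1176 (running OOP $1176).
Bill 2, $371: deductible met; 50% of $371 = $185.50. Member pays $185.50; OOP now $1361.50.
Bill 3, $986: deductible met; 50% of $986 = $493. That would push OOP to $1854.50, over the $1675 cap, so member pays $1675 − $1361.50 = $313.50.

$313.50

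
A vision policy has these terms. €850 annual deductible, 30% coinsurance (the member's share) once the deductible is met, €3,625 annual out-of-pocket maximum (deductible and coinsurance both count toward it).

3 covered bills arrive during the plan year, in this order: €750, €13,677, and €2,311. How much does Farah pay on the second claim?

Claim 1 (€750): entire amount goes to the deductible. Cost to member: €750. OOP to date €750.
Claim 2 (€13,677): €100 finishes the deductible; €13,577 goes to coinsurance; member's 30% is €4,073.10. Together that's €100 + €4,073.10 = €4,173.10. OOP would hit €4,923.10 > €3,625, so the cap limits the member to €3,625 − €750 = €2,875.

€2,875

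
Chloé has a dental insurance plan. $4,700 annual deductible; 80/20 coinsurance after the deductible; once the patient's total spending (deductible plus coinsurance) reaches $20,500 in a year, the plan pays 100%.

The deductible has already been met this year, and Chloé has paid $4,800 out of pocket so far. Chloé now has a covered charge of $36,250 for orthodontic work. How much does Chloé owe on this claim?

With the deductible met, the entire $36,250 is subject to coinsurance.
20% of $36,250 = $7,250 falls to the patient.
Cumulative spending $4,800 + $7,250 = $12,050 stays under the $20,500 maximum.

$7,250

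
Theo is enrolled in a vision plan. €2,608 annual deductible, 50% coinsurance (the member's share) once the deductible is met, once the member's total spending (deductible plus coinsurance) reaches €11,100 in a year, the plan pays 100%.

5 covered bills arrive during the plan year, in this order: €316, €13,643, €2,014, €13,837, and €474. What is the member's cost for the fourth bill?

Claim 1 (€316): all of it applies to the deductible. Member pays €316; OOP now €316.
Claim 2 (€13,643): deductible takes €2,292, €11,351 remains; coinsurance €11,351 × 50% = €5,675.50. Member owes €7,967.50 (running OOP €8,283.50).
Claim 3 (€2,014): 50% coinsurance on €2,014 = €1,007. Member pays €1,007; OOP now €9,290.50.
Claim 4 (€13,837): deductible already satisfied, so member's share is 50% × €13,837 = €6,918.50. That would push OOP to €16,209, over the €11,100 cap, so member pays €11,100 − €9,290.50 = €1,809.50.

€1,809.50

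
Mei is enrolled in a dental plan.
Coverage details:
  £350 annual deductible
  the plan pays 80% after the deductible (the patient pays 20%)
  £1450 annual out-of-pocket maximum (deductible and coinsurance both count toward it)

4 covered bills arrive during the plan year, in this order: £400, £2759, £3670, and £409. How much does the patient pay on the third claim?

£538.20

Claim 1 — £400: £350 to deductible, leaving £50; patient's 20% is £10. Cost to patient: £360. OOP to date £360.
Claim 2 — £2759: deductible already satisfied, so patient's share is 20% × £2759 = £551.80. Patient owes £551.80 (running OOP £911.80).
Claim 3 — £3670: 20% coinsurance on £3670 = £734. That would push OOP to £1645.80, over the £1450 cap, so patient pays £1450 − £911.80 = £538.20.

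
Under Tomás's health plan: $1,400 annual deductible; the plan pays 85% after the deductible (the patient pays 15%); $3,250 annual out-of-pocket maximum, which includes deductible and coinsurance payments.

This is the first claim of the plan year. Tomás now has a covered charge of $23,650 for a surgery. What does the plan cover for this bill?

Nothing has been paid toward the $1,400 deductible, so the first $1,400 of this charge is applied there.
After the $1,400 deductible portion, $23,650 − $1,400 = $22,250 is subject to coinsurance.
15% of $22,250 = $3,337.50 falls to the patient.
So the patient owes $1,400 + $3,337.50 = $4,737.50 before any cap.
Year-to-date out-of-pocket would reach $0 + $4,737.50 = $4,737.50, above the $3,250 maximum, so the patient pays only $3,250 − $0 = $3,250.
The insurer covers the remainder: $23,650 − $3,250 = $20,400.

$20,400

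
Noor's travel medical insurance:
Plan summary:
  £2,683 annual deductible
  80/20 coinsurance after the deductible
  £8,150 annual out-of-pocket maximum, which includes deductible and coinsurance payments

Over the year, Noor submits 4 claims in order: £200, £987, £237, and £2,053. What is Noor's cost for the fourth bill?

£1,417.80

Claim 1 — £200: fully absorbed by the deductible. Cost to traveler: £200. OOP to date £200.
Claim 2 — £987: all of it applies to the deductible. Cost to traveler: £987. OOP to date £1,187.
Claim 3 — £237: entire amount goes to the deductible. Traveler owes £237 (running OOP £1,424).
Claim 4 — £2,053: £1,259 finishes the deductible; £794 goes to coinsurance; 20% of £794 = £158.80. Traveler pays £1,417.80; OOP now £2,841.80.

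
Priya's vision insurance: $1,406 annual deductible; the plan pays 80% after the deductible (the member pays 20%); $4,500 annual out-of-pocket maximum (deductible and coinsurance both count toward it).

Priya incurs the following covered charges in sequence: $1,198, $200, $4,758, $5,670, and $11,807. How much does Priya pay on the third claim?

#1 ($1,198): fully absorbed by the deductible. Cost to member: $1,198. OOP to date $1,198.
#2 ($200): entire amount goes to the deductible. Cost to member: $200. OOP to date $1,398.
#3 ($4,758): $8 finishes the deductible; $4,750 goes to coinsurance; member's 20% is $950. Member pays $958; OOP now $2,356.

$958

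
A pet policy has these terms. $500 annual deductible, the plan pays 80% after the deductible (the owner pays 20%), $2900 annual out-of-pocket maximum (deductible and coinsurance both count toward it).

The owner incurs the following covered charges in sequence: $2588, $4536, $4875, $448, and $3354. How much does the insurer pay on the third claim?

$3900

Claim 1 ($2588): $500 to deductible, leaving $2088; owner's 20% is $417.60. Owner pays $917.60; OOP now $917.60. Insurer: $2588 − $917.60 = $1670.40.
Claim 2 ($4536): deductible already satisfied, so owner's share is 20% × $4536 = $907.20. Owner pays $907.20; OOP now $1824.80. Insurer: $4536 − $907.20 = $3628.80.
Claim 3 ($4875): deductible already satisfied, so owner's share is 20% × $4875 = $975. Owner pays $975; OOP now $2799.80. Insurer: $4875 − $975 = $3900.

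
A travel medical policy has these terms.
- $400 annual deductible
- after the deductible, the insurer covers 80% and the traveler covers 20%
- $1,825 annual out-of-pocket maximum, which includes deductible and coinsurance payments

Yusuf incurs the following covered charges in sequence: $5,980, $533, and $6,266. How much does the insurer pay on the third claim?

#1 ($5,980): $400 to deductible, leaving $5,580; traveler's 20% is $1,116. Traveler pays $1,516; OOP now $1,516. Insurer: $5,980 − $1,516 = $4,464.
#2 ($533): deductible met; 20% of $533 = $106.60. Traveler owes $106.60 (running OOP $1,622.60). Insurer: $533 − $106.60 = $426.40.
#3 ($6,266): 20% coinsurance on $6,266 = $1,253.20. Adding that to $1,622.60 gives $2,875.80, past the $1,825 cap; traveler pays only $1,825 − $1,622.60 = $202.40. Insurer: $6,266 − $202.40 = $6,063.60.

$6,063.60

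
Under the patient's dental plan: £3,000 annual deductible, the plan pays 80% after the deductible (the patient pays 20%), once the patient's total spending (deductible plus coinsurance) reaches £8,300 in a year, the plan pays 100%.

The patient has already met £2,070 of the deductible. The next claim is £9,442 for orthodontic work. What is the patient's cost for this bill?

£2,632.40

Deductible still to meet: £3,000 − £2,070 = £930.
That leaves £9,442 − £930 = £8,512 for coinsurance.
Coinsurance: £8,512 × 20% = £1,702.40.
Patient responsibility before any cap: £930 + £1,702.40 = £2,632.40.
Year-to-date out-of-pocket becomes £2,070 + £2,632.40 = £4,702.40, still under the £8,300 maximum, so no cap applies.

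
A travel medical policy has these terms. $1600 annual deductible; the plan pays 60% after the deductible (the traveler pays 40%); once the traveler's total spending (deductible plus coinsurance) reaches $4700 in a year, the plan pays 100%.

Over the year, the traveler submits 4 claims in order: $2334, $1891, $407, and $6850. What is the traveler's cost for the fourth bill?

Bill 1, $2334: $1600 to deductible, leaving $734; 40% of $734 = $293.60. Cost to traveler: $1893.60. OOP to date $1893.60.
Bill 2, $1891: 40% coinsurance on $1891 = $756.40. Traveler pays $756.40; OOP now $2650.
Bill 3, $407: 40% coinsurance on $407 = $162.80. Cost to traveler: $162.80. OOP to date $2812.80.
Bill 4, $6850: deductible met; 40% of $6850 = $2740. OOP would hit $5552.80 > $4700, so the cap limits the traveler to $4700 − $2812.80 = $1887.20.

$1887.20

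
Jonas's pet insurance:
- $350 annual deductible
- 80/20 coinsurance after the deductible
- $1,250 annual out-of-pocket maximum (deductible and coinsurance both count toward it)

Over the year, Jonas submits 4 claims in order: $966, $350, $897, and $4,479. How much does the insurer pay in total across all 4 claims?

#1 ($966): deductible takes $350, $616 remains; owner's 20% is $123.20. Owner owes $473.20 (running OOP $473.20). Insurer: $966 − $473.20 = $492.80.
#2 ($350): deductible met; 20% of $350 = $70. Owner owes $70 (running OOP $543.20). Insurer: $350 − $70 = $280.
#3 ($897): 20% coinsurance on $897 = $179.40. Owner owes $179.40 (running OOP $722.60). Plan pays $897 − $179.40 = $717.60.
#4 ($4,479): deductible already satisfied, so owner's share is 20% × $4,479 = $895.80. Adding that to $722.60 gives $1,618.40, past the $1,250 cap; owner pays only $1,250 − $722.60 = $527.40. Insurer: $4,479 − $527.40 = $3,951.60.
Insurer total: $492.80 + $280 + $717.60 + $3,951.60 = $5,442.

$5,442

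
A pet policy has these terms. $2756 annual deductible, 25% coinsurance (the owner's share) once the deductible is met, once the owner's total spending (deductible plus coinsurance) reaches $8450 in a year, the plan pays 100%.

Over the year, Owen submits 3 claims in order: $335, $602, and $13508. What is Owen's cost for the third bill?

$4741.25

Claim 1 ($335): all of it applies to the deductible. Owner pays $335; OOP now $335.
Claim 2 ($602): all of it applies to the deductible. Owner owes $602 (running OOP $937).
Claim 3 ($13508): deductible takes $1819, $11689 remains; 25% of $11689 = $2922.25. Cost to owner: $4741.25. OOP to date $5678.25.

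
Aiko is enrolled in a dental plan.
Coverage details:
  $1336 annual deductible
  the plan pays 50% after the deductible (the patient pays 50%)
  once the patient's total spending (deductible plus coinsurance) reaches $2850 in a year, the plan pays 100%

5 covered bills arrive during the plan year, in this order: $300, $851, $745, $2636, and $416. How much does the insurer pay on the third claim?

$280

Claim 1 ($300): entire amount goes to the deductible. Cost to patient: $300. OOP to date $300. Plan pays $300 − $300 = $0.
Claim 2 ($851): fully absorbed by the deductible. Patient owes $851 (running OOP $1151). Plan pays $851 − $851 = $0.
Claim 3 ($745): deductible takes $185, $560 remains; coinsurance $560 × 50% = $280. Patient pays $465; OOP now $1616. Insurer: $745 − $465 = $280.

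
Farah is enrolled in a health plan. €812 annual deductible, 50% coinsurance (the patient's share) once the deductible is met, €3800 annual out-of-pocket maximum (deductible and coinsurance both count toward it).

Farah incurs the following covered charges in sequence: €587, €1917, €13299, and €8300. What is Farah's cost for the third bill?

Bill 1, €587: all of it applies to the deductible. Patient pays €587; OOP now €587.
Bill 2, €1917: €225 to deductible, leaving €1692; patient's 50% is €846. Cost to patient: €1071. OOP to date €1658.
Bill 3, €13299: deductible already satisfied, so patient's share is 50% × €13299 = €6649.50. Adding that to €1658 gives €8307.50, past the €3800 cap; patient pays only €3800 − €1658 = €2142.

€2142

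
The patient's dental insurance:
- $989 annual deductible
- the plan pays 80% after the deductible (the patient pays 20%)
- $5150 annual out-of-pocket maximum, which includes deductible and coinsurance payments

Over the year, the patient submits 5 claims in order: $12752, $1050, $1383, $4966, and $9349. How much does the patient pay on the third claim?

Claim 1 ($12752): $989 to deductible, leaving $11763; patient's 20% is $2352.60. Patient owes $3341.60 (running OOP $3341.60).
Claim 2 ($1050): 20% coinsurance on $1050 = $210. Patient owes $210 (running OOP $3551.60).
Claim 3 ($1383): deductible met; 20% of $1383 = $276.60. Patient owes $276.60 (running OOP $3828.20).

$276.60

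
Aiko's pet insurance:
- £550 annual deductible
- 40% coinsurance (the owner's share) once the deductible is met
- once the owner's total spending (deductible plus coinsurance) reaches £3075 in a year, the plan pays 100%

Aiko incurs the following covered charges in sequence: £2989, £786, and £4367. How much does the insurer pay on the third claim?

£3132

Claim 1 — £2989: £550 finishes the deductible; £2439 goes to coinsurance; 40% of £2439 = £975.60. Owner pays £1525.60; OOP now £1525.60. Plan pays £2989 − £1525.60 = £1463.40.
Claim 2 — £786: deductible already satisfied, so owner's share is 40% × £786 = £314.40. Owner owes £314.40 (running OOP £1840). Plan pays £786 − £314.40 = £471.60.
Claim 3 — £4367: deductible met; 40% of £4367 = £1746.80. Adding that to £1840 gives £3586.80, past the £3075 cap; owner pays only £3075 − £1840 = £1235. Insurer: £4367 − £1235 = £3132.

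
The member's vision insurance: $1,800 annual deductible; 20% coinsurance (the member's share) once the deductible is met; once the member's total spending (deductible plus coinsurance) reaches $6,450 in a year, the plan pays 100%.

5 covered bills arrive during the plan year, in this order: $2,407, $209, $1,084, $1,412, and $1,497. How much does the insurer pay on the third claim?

$867.20

Bill 1, $2,407: deductible takes $1,800, $607 remains; member's 20% is $121.40. Member owes $1,921.40 (running OOP $1,921.40). Insurer: $2,407 − $1,921.40 = $485.60.
Bill 2, $209: 20% coinsurance on $209 = $41.80. Member pays $41.80; OOP now $1,963.20. Plan pays $209 − $41.80 = $167.20.
Bill 3, $1,084: deductible already satisfied, so member's share is 20% × $1,084 = $216.80. Cost to member: $216.80. OOP to date $2,180. Plan pays $1,084 − $216.80 = $867.20.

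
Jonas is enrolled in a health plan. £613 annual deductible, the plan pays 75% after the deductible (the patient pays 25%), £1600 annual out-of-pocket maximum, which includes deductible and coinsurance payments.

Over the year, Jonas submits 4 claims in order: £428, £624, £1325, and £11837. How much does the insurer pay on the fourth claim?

#1 (£428): entire amount goes to the deductible. Cost to patient: £428. OOP to date £428. Insurer: £428 − £428 = £0.
#2 (£624): deductible takes £185, £439 remains; patient's 25% is £109.75. Patient owes £294.75 (running OOP £722.75). Plan pays £624 − £294.75 = £329.25.
#3 (£1325): deductible met; 25% of £1325 = £331.25. Cost to patient: £331.25. OOP to date £1054. Insurer: £1325 − £331.25 = £993.75.
#4 (£11837): deductible met; 25% of £11837 = £2959.25. That would push OOP to £4013.25, over the £1600 cap, so patient pays £1600 − £1054 = £546. Plan pays £11837 − £546 = £11291.

£11291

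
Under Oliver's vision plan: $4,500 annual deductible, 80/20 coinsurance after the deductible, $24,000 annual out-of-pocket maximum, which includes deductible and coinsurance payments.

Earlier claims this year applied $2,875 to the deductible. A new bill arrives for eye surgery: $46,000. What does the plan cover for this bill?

$35,500

Remaining deductible: $4,500 − $2,875 = $1,625.
The remaining $44,375 (= $46,000 − $1,625) moves to coinsurance.
20% of $44,375 = $8,875 falls to the member.
That puts the member's cost at $1,625 + $8,875 = $10,500 before any cap.
Cumulative spending $2,875 + $10,500 = $13,375 stays under the $24,000 maximum.
Insurer pays the balance: $46,000 − $10,500 = $35,500.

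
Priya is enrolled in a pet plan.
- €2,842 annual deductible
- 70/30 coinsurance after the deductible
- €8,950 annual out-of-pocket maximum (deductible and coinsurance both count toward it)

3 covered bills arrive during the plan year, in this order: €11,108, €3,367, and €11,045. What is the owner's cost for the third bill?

€2,618.10

#1 (€11,108): €2,842 finishes the deductible; €8,266 goes to coinsurance; coinsurance €8,266 × 30% = €2,479.80. Cost to owner: €5,321.80. OOP to date €5,321.80.
#2 (€3,367): deductible already satisfied, so owner's share is 30% × €3,367 = €1,010.10. Cost to owner: €1,010.10. OOP to date €6,331.90.
#3 (€11,045): deductible met; 30% of €11,045 = €3,313.50. Adding that to €6,331.90 gives €9,645.40, past the €8,950 cap; owner pays only €8,950 − €6,331.90 = €2,618.10.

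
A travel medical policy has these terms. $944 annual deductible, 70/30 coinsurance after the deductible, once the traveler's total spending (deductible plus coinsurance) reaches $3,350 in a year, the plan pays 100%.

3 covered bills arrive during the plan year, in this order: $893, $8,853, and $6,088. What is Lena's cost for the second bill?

$2,457

Bill 1, $893: all of it applies to the deductible. Cost to traveler: $893. OOP to date $893.
Bill 2, $8,853: $51 to deductible, leaving $8,802; 30% of $8,802 = $2,640.60. Together that's $51 + $2,640.60 = $2,691.60. OOP would hit $3,584.60 > $3,350, so the cap limits the traveler to $3,350 − $893 = $2,457.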